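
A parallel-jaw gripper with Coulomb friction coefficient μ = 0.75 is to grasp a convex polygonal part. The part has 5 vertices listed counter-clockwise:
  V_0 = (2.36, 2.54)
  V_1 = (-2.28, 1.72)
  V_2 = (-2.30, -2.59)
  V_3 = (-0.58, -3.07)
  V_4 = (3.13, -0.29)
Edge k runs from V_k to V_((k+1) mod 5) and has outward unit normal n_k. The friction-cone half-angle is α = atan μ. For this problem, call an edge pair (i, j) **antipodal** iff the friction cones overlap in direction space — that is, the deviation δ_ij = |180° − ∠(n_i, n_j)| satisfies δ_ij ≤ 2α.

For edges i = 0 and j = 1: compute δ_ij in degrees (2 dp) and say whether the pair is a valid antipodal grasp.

δ = 100.29°, invalid

α = atan 0.75 = 36.87°;  2α = 73.74°
edge 0: e_0 = (-4.64, -0.82);  n_0 = (-0.1740, +0.9847)
edge 1: e_1 = (-0.02, -4.31);  n_1 = (-1.0000, +0.0046)
∠(n_0, n_1) = 79.71°
δ = |180° − 79.71°| = 100.29°
100.29° > 2α = 73.74°  →  invalid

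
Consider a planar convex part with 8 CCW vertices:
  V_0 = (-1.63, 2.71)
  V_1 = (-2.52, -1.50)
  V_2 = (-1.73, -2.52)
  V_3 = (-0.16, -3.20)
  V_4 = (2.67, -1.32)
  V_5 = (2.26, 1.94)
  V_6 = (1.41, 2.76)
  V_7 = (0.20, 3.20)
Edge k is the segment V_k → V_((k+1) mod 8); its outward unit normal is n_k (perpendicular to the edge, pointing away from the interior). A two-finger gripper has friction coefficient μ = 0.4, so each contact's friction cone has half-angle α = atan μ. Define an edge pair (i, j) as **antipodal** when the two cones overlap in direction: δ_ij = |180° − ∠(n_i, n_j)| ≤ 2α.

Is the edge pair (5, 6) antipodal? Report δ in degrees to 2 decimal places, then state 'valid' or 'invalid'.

δ = 156.01°, invalid

α = atan 0.4 = 21.80°;  2α = 43.60°
edge 5: e_5 = (-0.85, +0.82);  n_5 = (+0.6943, +0.7197)
edge 6: e_6 = (-1.21, +0.44);  n_6 = (+0.3417, +0.9398)
∠(n_5, n_6) = 23.99°
δ = |180° − 23.99°| = 156.01°
156.01° > 2α = 43.60°  →  invalid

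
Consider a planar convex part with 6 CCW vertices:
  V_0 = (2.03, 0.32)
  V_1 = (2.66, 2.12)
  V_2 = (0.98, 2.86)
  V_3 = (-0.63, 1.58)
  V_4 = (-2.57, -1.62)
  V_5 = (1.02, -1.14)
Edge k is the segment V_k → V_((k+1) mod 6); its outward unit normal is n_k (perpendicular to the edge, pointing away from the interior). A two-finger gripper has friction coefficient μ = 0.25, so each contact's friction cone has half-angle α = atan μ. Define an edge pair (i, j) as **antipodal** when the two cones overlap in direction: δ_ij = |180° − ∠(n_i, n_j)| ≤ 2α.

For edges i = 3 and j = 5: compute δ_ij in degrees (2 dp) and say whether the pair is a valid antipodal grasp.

δ = 3.45°, valid

α = atan 0.25 = 14.04°;  2α = 28.07°
edge 3: e_3 = (-1.94, -3.20);  n_3 = (-0.8551, +0.5184)
edge 5: e_5 = (+1.01, +1.46);  n_5 = (+0.8224, -0.5689)
∠(n_3, n_5) = 176.55°
δ = |180° − 176.55°| = 3.45°
3.45° ≤ 2α = 28.07°  →  valid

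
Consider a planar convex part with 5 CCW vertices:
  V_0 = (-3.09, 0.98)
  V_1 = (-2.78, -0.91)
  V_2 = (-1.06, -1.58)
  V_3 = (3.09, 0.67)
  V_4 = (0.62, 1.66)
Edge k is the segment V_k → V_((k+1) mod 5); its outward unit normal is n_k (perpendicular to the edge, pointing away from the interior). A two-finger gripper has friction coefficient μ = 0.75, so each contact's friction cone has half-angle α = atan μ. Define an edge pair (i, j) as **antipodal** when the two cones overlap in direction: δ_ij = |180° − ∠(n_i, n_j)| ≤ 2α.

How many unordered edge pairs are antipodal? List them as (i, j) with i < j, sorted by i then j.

count = 6; pairs: (0,2), (0,3), (1,3), (1,4), (2,3), (2,4)

α = atan 0.75 = 36.87°;  2α = 73.74°
n_0 = (-0.9868, -0.1619)
n_1 = (-0.3630, -0.9318)
n_2 = (+0.4766, -0.8791)
n_3 = (+0.3720, +0.9282)
n_4 = (-0.1803, +0.9836)
  (0,1): δ = 120.60°  ·
  (0,2): δ = 70.85°  ✓
  (0,3): δ = 58.84°  ✓
  (0,4): δ = 91.07°  ·
  (1,2): δ = 130.25°  ·
  (1,3): δ = 0.56°  ✓
  (1,4): δ = 31.67°  ✓
  (2,3): δ = 50.31°  ✓
  (2,4): δ = 18.08°  ✓
  (3,4): δ = 147.77°  ·
antipodal pairs: 6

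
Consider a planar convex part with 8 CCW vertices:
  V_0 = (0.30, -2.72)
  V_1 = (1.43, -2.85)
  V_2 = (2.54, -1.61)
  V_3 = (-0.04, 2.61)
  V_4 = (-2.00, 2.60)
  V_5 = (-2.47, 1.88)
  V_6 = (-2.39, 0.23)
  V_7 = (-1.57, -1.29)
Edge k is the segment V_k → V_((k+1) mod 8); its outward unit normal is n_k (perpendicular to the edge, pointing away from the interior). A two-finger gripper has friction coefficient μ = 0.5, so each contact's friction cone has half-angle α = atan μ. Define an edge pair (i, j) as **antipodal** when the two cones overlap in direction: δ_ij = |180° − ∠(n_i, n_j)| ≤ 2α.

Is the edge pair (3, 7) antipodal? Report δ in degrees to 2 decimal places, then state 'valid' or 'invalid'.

α = atan 0.5 = 26.57°;  2α = 53.13°
edge 3: e_3 = (-1.96, -0.01);  n_3 = (-0.0051, +1.0000)
edge 7: e_7 = (+1.87, -1.43);  n_7 = (-0.6075, -0.7944)
∠(n_3, n_7) = 142.30°
δ = |180° − 142.30°| = 37.70°
37.70° ≤ 2α = 53.13°  →  valid

δ = 37.70°, valid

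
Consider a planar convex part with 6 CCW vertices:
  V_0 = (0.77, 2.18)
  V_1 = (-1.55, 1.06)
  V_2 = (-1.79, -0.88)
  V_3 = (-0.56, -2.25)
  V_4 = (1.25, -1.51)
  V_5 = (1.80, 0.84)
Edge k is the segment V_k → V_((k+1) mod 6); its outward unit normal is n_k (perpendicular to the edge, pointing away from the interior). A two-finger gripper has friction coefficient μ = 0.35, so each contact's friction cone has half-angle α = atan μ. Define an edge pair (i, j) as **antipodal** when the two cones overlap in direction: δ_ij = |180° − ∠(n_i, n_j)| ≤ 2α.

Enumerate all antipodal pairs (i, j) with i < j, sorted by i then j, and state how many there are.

count = 3; pairs: (0,3), (1,4), (2,5)

α = atan 0.35 = 19.29°;  2α = 38.58°
n_0 = (-0.4347, +0.9006)
n_1 = (-0.9924, +0.1228)
n_2 = (-0.7441, -0.6681)
n_3 = (+0.3784, -0.9256)
n_4 = (+0.9737, -0.2279)
n_5 = (+0.7928, +0.6094)
  (0,1): δ = 122.82°  ·
  (0,2): δ = 73.85°  ·
  (0,3): δ = 3.53°  ✓
  (0,4): δ = 51.06°  ·
  (0,5): δ = 101.78°  ·
  (1,2): δ = 131.03°  ·
  (1,3): δ = 60.71°  ·
  (1,4): δ = 6.12°  ✓
  (1,5): δ = 44.60°  ·
  (2,3): δ = 109.68°  ·
  (2,4): δ = 55.09°  ·
  (2,5): δ = 4.37°  ✓
  (3,4): δ = 125.41°  ·
  (3,5): δ = 74.69°  ·
  (4,5): δ = 129.28°  ·
antipodal pairs: 3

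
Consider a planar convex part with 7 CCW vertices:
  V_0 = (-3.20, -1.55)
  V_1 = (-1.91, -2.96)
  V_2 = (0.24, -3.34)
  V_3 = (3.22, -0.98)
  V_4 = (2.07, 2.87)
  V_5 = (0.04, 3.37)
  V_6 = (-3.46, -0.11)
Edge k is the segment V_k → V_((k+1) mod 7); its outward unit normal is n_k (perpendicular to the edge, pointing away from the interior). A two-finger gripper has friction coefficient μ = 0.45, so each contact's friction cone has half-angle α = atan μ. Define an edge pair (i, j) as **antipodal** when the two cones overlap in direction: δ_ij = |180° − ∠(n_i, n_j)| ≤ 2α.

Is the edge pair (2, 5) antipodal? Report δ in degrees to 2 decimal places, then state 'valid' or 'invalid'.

δ = 6.46°, valid

α = atan 0.45 = 24.23°;  2α = 48.46°
edge 2: e_2 = (+2.98, +2.36);  n_2 = (+0.6208, -0.7839)
edge 5: e_5 = (-3.50, -3.48);  n_5 = (-0.7051, +0.7091)
∠(n_2, n_5) = 173.54°
δ = |180° − 173.54°| = 6.46°
6.46° ≤ 2α = 48.46°  →  valid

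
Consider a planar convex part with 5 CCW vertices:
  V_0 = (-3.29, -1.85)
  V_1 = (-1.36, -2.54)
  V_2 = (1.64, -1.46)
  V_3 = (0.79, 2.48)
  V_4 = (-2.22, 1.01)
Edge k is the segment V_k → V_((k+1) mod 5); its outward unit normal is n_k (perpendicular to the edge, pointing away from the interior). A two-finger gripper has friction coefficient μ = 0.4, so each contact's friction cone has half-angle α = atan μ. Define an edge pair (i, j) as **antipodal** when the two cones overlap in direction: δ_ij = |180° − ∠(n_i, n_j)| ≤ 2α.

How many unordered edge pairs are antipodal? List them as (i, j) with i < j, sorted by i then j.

count = 2; pairs: (1,3), (2,4)

α = atan 0.4 = 21.80°;  2α = 43.60°
n_0 = (-0.3366, -0.9416)
n_1 = (+0.3387, -0.9409)
n_2 = (+0.9775, +0.2109)
n_3 = (-0.4388, +0.8986)
n_4 = (-0.9366, +0.3504)
  (0,1): δ = 140.53°  ·
  (0,2): δ = 58.15°  ·
  (0,3): δ = 45.70°  ·
  (0,4): δ = 89.16°  ·
  (1,2): δ = 97.62°  ·
  (1,3): δ = 6.23°  ✓
  (1,4): δ = 49.69°  ·
  (2,3): δ = 76.14°  ·
  (2,4): δ = 32.69°  ✓
  (3,4): δ = 136.54°  ·
antipodal pairs: 2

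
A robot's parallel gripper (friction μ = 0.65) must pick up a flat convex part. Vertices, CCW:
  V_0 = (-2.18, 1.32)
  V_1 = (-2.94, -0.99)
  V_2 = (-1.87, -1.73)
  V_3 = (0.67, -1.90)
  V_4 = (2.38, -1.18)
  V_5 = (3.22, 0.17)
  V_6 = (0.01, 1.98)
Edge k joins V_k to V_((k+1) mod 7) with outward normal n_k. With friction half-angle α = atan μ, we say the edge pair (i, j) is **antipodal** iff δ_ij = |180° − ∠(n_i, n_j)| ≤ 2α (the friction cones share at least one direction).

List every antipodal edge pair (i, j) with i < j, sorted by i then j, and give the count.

count = 9; pairs: (0,3), (0,4), (1,5), (1,6), (2,5), (2,6), (3,5), (3,6), (4,6)

α = atan 0.65 = 33.02°;  2α = 66.05°
n_0 = (-0.9499, +0.3125)
n_1 = (-0.5688, -0.8225)
n_2 = (-0.0668, -0.9978)
n_3 = (+0.3881, -0.9216)
n_4 = (+0.8491, -0.5283)
n_5 = (+0.4912, +0.8711)
n_6 = (-0.2886, +0.9575)
  (0,1): δ = 106.46°  ·
  (0,2): δ = 75.62°  ·
  (0,3): δ = 48.95°  ✓
  (0,4): δ = 13.68°  ✓
  (0,5): δ = 78.79°  ·
  (0,6): δ = 124.98°  ·
  (1,2): δ = 149.16°  ·
  (1,3): δ = 122.50°  ·
  (1,4): δ = 87.22°  ·
  (1,5): δ = 5.25°  ✓
  (1,6): δ = 51.44°  ✓
  (2,3): δ = 153.34°  ·
  (2,4): δ = 118.06°  ·
  (2,5): δ = 25.59°  ✓
  (2,6): δ = 20.60°  ✓
  (3,4): δ = 144.72°  ·
  (3,5): δ = 52.25°  ✓
  (3,6): δ = 6.06°  ✓
  (4,5): δ = 87.53°  ·
  (4,6): δ = 41.34°  ✓
  (5,6): δ = 133.81°  ·
antipodal pairs: 9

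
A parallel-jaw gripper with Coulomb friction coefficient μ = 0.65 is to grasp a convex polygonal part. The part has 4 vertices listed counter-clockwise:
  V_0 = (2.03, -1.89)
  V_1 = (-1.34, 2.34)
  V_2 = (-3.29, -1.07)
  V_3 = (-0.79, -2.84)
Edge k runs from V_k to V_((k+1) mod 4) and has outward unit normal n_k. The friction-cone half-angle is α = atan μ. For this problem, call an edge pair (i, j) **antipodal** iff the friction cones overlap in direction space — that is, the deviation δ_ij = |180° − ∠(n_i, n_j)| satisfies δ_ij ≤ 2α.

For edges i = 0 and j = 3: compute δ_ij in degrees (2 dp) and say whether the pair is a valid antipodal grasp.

δ = 70.07°, invalid

α = atan 0.65 = 33.02°;  2α = 66.05°
edge 0: e_0 = (-3.37, +4.23);  n_0 = (+0.7821, +0.6231)
edge 3: e_3 = (+2.82, +0.95);  n_3 = (+0.3193, -0.9477)
∠(n_0, n_3) = 109.93°
δ = |180° − 109.93°| = 70.07°
70.07° > 2α = 66.05°  →  invalid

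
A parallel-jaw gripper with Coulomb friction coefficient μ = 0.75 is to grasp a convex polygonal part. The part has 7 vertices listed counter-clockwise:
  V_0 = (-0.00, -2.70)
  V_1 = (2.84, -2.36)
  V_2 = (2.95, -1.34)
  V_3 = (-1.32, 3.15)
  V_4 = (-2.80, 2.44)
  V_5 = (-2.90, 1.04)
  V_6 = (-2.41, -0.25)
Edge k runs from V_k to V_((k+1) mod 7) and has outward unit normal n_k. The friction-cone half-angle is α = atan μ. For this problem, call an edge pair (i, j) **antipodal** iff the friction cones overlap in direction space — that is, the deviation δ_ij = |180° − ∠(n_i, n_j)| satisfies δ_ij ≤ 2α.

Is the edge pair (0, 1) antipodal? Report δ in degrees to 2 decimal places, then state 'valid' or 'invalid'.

α = atan 0.75 = 36.87°;  2α = 73.74°
edge 0: e_0 = (+2.84, +0.34);  n_0 = (+0.1189, -0.9929)
edge 1: e_1 = (+0.11, +1.02);  n_1 = (+0.9942, -0.1072)
∠(n_0, n_1) = 77.02°
δ = |180° − 77.02°| = 102.98°
102.98° > 2α = 73.74°  →  invalid

δ = 102.98°, invalid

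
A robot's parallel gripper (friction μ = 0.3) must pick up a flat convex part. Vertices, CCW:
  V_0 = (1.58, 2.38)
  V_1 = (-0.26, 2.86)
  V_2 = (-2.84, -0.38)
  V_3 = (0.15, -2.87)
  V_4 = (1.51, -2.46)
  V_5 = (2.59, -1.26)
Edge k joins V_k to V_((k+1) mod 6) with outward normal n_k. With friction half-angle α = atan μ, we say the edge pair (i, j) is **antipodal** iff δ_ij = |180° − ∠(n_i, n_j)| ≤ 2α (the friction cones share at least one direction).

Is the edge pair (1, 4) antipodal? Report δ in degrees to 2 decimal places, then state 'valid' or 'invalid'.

δ = 3.46°, valid

α = atan 0.3 = 16.70°;  2α = 33.40°
edge 1: e_1 = (-2.58, -3.24);  n_1 = (-0.7823, +0.6229)
edge 4: e_4 = (+1.08, +1.20);  n_4 = (+0.7433, -0.6690)
∠(n_1, n_4) = 176.54°
δ = |180° − 176.54°| = 3.46°
3.46° ≤ 2α = 33.40°  →  valid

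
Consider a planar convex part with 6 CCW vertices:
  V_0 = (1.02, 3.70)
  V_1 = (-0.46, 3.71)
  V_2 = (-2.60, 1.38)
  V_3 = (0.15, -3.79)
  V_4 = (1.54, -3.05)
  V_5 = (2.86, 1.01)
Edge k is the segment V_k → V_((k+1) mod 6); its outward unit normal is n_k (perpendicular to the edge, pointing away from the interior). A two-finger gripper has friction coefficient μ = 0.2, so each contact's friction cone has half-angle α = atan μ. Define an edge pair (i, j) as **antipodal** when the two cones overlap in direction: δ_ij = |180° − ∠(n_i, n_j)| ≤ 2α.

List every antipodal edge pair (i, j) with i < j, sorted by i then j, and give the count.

α = atan 0.2 = 11.31°;  2α = 22.62°
n_0 = (+0.0068, +1.0000)
n_1 = (-0.7365, +0.6764)
n_2 = (-0.8829, -0.4696)
n_3 = (+0.4699, -0.8827)
n_4 = (+0.9510, -0.3092)
n_5 = (+0.8254, +0.5646)
  (0,1): δ = 132.18°  ·
  (0,2): δ = 61.60°  ·
  (0,3): δ = 28.42°  ·
  (0,4): δ = 72.38°  ·
  (0,5): δ = 124.76°  ·
  (1,2): δ = 109.42°  ·
  (1,3): δ = 19.40°  ✓
  (1,4): δ = 24.56°  ·
  (1,5): δ = 76.94°  ·
  (2,3): δ = 89.98°  ·
  (2,4): δ = 46.02°  ·
  (2,5): δ = 6.36°  ✓
  (3,4): δ = 136.04°  ·
  (3,5): δ = 83.66°  ·
  (4,5): δ = 127.62°  ·
antipodal pairs: 2

count = 2; pairs: (1,3), (2,5)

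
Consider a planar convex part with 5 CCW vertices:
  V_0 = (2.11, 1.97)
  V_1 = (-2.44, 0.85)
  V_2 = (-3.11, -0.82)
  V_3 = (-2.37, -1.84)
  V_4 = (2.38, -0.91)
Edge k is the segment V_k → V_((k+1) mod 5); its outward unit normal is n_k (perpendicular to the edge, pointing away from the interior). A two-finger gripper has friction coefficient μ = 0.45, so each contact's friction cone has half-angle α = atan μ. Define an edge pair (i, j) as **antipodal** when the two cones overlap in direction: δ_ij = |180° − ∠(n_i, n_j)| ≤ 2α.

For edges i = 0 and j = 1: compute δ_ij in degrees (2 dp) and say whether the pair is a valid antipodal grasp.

δ = 125.69°, invalid

α = atan 0.45 = 24.23°;  2α = 48.46°
edge 0: e_0 = (-4.55, -1.12);  n_0 = (-0.2390, +0.9710)
edge 1: e_1 = (-0.67, -1.67);  n_1 = (-0.9281, +0.3723)
∠(n_0, n_1) = 54.31°
δ = |180° − 54.31°| = 125.69°
125.69° > 2α = 48.46°  →  invalid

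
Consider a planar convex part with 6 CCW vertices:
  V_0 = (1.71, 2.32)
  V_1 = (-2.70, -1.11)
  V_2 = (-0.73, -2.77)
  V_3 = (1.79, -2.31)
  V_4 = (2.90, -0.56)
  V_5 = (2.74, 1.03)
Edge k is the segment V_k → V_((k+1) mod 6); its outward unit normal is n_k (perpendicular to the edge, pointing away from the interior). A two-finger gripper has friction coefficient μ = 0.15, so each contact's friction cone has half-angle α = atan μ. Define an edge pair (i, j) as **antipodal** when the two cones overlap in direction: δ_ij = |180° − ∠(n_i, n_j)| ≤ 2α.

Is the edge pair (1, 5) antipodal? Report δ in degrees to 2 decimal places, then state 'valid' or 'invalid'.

δ = 11.28°, valid

α = atan 0.15 = 8.53°;  2α = 17.06°
edge 1: e_1 = (+1.97, -1.66);  n_1 = (-0.6444, -0.7647)
edge 5: e_5 = (-1.03, +1.29);  n_5 = (+0.7815, +0.6240)
∠(n_1, n_5) = 168.72°
δ = |180° − 168.72°| = 11.28°
11.28° ≤ 2α = 17.06°  →  valid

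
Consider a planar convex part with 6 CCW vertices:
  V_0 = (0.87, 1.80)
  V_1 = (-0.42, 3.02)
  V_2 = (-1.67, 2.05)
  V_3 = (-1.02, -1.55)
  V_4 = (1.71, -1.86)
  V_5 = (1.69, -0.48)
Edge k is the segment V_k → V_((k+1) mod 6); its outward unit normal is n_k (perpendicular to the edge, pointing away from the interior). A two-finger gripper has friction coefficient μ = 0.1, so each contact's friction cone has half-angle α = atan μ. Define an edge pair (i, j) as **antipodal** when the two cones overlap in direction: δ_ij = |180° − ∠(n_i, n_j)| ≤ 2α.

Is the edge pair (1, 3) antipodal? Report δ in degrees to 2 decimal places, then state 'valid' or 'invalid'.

α = atan 0.1 = 5.71°;  2α = 11.42°
edge 1: e_1 = (-1.25, -0.97);  n_1 = (-0.6131, +0.7900)
edge 3: e_3 = (+2.73, -0.31);  n_3 = (-0.1128, -0.9936)
∠(n_1, n_3) = 135.71°
δ = |180° − 135.71°| = 44.29°
44.29° > 2α = 11.42°  →  invalid

δ = 44.29°, invalid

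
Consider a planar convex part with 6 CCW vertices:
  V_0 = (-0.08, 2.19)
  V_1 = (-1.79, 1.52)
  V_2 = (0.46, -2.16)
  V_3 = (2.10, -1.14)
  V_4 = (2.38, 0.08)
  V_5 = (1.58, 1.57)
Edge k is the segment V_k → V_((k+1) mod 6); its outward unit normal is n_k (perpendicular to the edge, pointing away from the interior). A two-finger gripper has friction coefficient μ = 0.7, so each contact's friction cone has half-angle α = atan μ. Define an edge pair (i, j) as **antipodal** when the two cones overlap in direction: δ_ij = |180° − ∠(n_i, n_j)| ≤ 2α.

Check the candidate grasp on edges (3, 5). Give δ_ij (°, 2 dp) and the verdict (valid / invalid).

α = atan 0.7 = 34.99°;  2α = 69.98°
edge 3: e_3 = (+0.28, +1.22);  n_3 = (+0.9747, -0.2237)
edge 5: e_5 = (-1.66, +0.62);  n_5 = (+0.3499, +0.9368)
∠(n_3, n_5) = 82.45°
δ = |180° − 82.45°| = 97.55°
97.55° > 2α = 69.98°  →  invalid

δ = 97.55°, invalid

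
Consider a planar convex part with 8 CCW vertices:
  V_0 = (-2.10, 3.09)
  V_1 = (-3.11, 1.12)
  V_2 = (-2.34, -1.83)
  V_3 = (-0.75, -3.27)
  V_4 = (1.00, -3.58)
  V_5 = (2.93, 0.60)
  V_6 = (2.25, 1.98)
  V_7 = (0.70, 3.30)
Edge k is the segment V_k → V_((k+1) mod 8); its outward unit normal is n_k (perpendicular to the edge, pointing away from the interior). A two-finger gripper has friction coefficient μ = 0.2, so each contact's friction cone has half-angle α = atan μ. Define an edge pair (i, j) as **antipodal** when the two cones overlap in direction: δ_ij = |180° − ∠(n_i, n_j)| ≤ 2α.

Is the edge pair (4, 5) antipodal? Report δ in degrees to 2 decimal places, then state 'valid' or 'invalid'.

δ = 128.98°, invalid

α = atan 0.2 = 11.31°;  2α = 22.62°
edge 4: e_4 = (+1.93, +4.18);  n_4 = (+0.9079, -0.4192)
edge 5: e_5 = (-0.68, +1.38);  n_5 = (+0.8970, +0.4420)
∠(n_4, n_5) = 51.02°
δ = |180° − 51.02°| = 128.98°
128.98° > 2α = 22.62°  →  invalid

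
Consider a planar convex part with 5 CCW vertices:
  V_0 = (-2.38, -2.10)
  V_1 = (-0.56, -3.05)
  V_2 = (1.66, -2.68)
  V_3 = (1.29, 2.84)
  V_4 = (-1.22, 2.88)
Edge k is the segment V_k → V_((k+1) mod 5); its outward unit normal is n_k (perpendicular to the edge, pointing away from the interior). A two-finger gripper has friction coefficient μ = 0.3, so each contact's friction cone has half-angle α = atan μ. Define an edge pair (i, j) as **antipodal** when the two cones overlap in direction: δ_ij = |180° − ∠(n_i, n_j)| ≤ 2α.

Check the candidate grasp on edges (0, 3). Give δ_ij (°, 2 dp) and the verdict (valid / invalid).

δ = 26.65°, valid

α = atan 0.3 = 16.70°;  2α = 33.40°
edge 0: e_0 = (+1.82, -0.95);  n_0 = (-0.4627, -0.8865)
edge 3: e_3 = (-2.51, +0.04);  n_3 = (+0.0159, +0.9999)
∠(n_0, n_3) = 153.35°
δ = |180° − 153.35°| = 26.65°
26.65° ≤ 2α = 33.40°  →  valid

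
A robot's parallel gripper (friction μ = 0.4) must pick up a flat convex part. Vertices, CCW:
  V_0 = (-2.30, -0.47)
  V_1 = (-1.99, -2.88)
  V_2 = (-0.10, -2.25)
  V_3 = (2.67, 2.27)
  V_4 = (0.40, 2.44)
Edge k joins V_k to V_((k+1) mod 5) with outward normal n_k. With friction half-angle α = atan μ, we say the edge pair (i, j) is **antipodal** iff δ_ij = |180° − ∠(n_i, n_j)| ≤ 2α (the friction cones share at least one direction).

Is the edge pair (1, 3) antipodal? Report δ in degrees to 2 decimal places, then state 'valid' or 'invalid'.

α = atan 0.4 = 21.80°;  2α = 43.60°
edge 1: e_1 = (+1.89, +0.63);  n_1 = (+0.3162, -0.9487)
edge 3: e_3 = (-2.27, +0.17);  n_3 = (+0.0747, +0.9972)
∠(n_1, n_3) = 157.28°
δ = |180° − 157.28°| = 22.72°
22.72° ≤ 2α = 43.60°  →  valid

δ = 22.72°, valid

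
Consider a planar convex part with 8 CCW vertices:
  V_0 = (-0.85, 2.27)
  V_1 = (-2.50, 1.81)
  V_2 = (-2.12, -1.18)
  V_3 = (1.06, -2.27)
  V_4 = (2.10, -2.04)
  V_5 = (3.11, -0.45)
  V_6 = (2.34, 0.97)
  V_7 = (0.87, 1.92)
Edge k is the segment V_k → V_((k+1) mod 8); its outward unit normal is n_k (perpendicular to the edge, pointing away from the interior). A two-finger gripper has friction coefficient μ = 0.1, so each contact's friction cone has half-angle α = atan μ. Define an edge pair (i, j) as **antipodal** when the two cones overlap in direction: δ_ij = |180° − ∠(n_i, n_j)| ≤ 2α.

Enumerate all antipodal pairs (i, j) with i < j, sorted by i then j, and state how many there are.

count = 2; pairs: (0,3), (2,7)

α = atan 0.1 = 5.71°;  2α = 11.42°
n_0 = (-0.2685, +0.9633)
n_1 = (-0.9920, -0.1261)
n_2 = (-0.3242, -0.9460)
n_3 = (+0.2159, -0.9764)
n_4 = (+0.8441, -0.5362)
n_5 = (+0.8791, +0.4767)
n_6 = (+0.5428, +0.8399)
n_7 = (+0.1994, +0.9799)
  (0,1): δ = 98.33°  ·
  (0,2): δ = 34.50°  ·
  (0,3): δ = 3.11°  ✓
  (0,4): δ = 42.00°  ·
  (0,5): δ = 102.89°  ·
  (0,6): δ = 131.55°  ·
  (0,7): δ = 152.92°  ·
  (1,2): δ = 116.16°  ·
  (1,3): δ = 84.77°  ·
  (1,4): δ = 39.67°  ·
  (1,5): δ = 21.23°  ·
  (1,6): δ = 49.88°  ·
  (1,7): δ = 71.26°  ·
  (2,3): δ = 148.61°  ·
  (2,4): δ = 103.50°  ·
  (2,5): δ = 42.61°  ·
  (2,6): δ = 13.95°  ·
  (2,7): δ = 7.42°  ✓
  (3,4): δ = 134.89°  ·
  (3,5): δ = 74.00°  ·
  (3,6): δ = 45.34°  ·
  (3,7): δ = 23.97°  ·
  (4,5): δ = 119.11°  ·
  (4,6): δ = 90.45°  ·
  (4,7): δ = 69.08°  ·
  (5,6): δ = 151.34°  ·
  (5,7): δ = 129.97°  ·
  (6,7): δ = 158.63°  ·
antipodal pairs: 2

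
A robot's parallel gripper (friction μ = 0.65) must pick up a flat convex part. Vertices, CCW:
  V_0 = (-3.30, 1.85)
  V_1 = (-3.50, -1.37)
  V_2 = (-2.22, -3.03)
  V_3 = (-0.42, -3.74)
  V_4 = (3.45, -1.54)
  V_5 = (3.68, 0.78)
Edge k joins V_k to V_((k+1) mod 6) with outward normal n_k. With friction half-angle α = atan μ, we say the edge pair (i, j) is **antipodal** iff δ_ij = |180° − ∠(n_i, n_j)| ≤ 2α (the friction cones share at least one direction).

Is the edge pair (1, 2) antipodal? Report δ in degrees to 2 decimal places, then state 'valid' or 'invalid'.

α = atan 0.65 = 33.02°;  2α = 66.05°
edge 1: e_1 = (+1.28, -1.66);  n_1 = (-0.7919, -0.6106)
edge 2: e_2 = (+1.80, -0.71);  n_2 = (-0.3669, -0.9302)
∠(n_1, n_2) = 30.84°
δ = |180° − 30.84°| = 149.16°
149.16° > 2α = 66.05°  →  invalid

δ = 149.16°, invalid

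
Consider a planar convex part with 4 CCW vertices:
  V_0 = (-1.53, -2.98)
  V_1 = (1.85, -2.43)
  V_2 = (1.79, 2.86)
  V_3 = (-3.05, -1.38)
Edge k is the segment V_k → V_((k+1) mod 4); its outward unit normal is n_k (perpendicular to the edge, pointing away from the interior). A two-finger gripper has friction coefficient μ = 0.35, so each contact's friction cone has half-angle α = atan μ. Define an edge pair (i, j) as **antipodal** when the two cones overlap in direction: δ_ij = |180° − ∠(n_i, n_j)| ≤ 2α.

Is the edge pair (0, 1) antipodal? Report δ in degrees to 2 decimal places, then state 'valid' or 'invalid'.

α = atan 0.35 = 19.29°;  2α = 38.58°
edge 0: e_0 = (+3.38, +0.55);  n_0 = (+0.1606, -0.9870)
edge 1: e_1 = (-0.06, +5.29);  n_1 = (+0.9999, +0.0113)
∠(n_0, n_1) = 81.41°
δ = |180° − 81.41°| = 98.59°
98.59° > 2α = 38.58°  →  invalid

δ = 98.59°, invalid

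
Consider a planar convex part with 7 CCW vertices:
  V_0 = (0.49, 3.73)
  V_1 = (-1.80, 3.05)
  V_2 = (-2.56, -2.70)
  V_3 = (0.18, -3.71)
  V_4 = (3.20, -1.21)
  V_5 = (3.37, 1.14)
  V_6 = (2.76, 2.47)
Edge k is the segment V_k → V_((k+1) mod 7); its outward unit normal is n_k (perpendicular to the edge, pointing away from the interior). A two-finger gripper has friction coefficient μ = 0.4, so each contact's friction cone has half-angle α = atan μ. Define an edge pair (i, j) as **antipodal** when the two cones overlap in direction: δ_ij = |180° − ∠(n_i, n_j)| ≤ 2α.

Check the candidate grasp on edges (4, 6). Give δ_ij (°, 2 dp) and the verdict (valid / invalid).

δ = 114.90°, invalid

α = atan 0.4 = 21.80°;  2α = 43.60°
edge 4: e_4 = (+0.17, +2.35);  n_4 = (+0.9974, -0.0722)
edge 6: e_6 = (-2.27, +1.26);  n_6 = (+0.4853, +0.8743)
∠(n_4, n_6) = 65.10°
δ = |180° − 65.10°| = 114.90°
114.90° > 2α = 43.60°  →  invalid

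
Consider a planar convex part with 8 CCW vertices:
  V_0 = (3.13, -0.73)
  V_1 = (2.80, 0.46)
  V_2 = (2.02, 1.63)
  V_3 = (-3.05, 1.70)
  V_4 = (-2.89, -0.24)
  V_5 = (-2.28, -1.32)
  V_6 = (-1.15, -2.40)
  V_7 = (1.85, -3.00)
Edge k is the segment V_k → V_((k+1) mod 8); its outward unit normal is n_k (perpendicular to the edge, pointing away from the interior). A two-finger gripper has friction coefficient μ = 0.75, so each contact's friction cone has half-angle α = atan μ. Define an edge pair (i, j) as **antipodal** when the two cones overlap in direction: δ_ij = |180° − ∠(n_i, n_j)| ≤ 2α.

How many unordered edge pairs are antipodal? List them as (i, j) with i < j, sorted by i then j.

count = 14; pairs: (0,3), (0,4), (0,5), (0,6), (1,3), (1,4), (1,5), (1,6), (2,4), (2,5), (2,6), (2,7), (3,7), (4,7)

α = atan 0.75 = 36.87°;  2α = 73.74°
n_0 = (+0.9636, +0.2672)
n_1 = (+0.8321, +0.5547)
n_2 = (+0.0138, +0.9999)
n_3 = (-0.9966, -0.0822)
n_4 = (-0.8707, -0.4918)
n_5 = (-0.6909, -0.7229)
n_6 = (-0.1961, -0.9806)
n_7 = (+0.8711, -0.4912)
  (0,1): δ = 161.81°  ·
  (0,2): δ = 106.29°  ·
  (0,3): δ = 10.78°  ✓
  (0,4): δ = 13.96°  ✓
  (0,5): δ = 30.80°  ✓
  (0,6): δ = 63.19°  ✓
  (0,7): δ = 135.08°  ·
  (1,2): δ = 124.48°  ·
  (1,3): δ = 28.98°  ✓
  (1,4): δ = 4.23°  ✓
  (1,5): δ = 12.61°  ✓
  (1,6): δ = 45.00°  ✓
  (1,7): δ = 116.89°  ·
  (2,3): δ = 84.49°  ·
  (2,4): δ = 59.75°  ✓
  (2,5): δ = 42.91°  ✓
  (2,6): δ = 10.52°  ✓
  (2,7): δ = 61.37°  ✓
  (3,4): δ = 155.26°  ·
  (3,5): δ = 138.42°  ·
  (3,6): δ = 106.02°  ·
  (3,7): δ = 34.13°  ✓
  (4,5): δ = 163.16°  ·
  (4,6): δ = 130.77°  ·
  (4,7): δ = 58.88°  ✓
  (5,6): δ = 147.61°  ·
  (5,7): δ = 75.71°  ·
  (6,7): δ = 108.11°  ·
antipodal pairs: 14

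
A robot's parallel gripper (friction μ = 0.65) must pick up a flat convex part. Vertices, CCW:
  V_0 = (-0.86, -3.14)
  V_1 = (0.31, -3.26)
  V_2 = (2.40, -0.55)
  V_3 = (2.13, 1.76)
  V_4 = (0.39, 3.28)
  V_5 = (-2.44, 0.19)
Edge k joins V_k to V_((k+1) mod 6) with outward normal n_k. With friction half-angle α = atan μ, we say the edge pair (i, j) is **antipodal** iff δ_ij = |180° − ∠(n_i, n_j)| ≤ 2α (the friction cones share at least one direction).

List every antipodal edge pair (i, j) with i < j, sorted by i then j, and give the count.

α = atan 0.65 = 33.02°;  2α = 66.05°
n_0 = (-0.1020, -0.9948)
n_1 = (+0.7919, -0.6107)
n_2 = (+0.9932, +0.1161)
n_3 = (+0.6579, +0.7531)
n_4 = (-0.7375, +0.6754)
n_5 = (-0.9035, -0.4287)
  (0,1): δ = 121.78°  ·
  (0,2): δ = 77.48°  ·
  (0,3): δ = 35.28°  ✓
  (0,4): δ = 53.37°  ✓
  (0,5): δ = 121.24°  ·
  (1,2): δ = 135.69°  ·
  (1,3): δ = 93.50°  ·
  (1,4): δ = 4.85°  ✓
  (1,5): δ = 63.02°  ✓
  (2,3): δ = 137.81°  ·
  (2,4): δ = 49.15°  ✓
  (2,5): δ = 18.72°  ✓
  (3,4): δ = 91.35°  ·
  (3,5): δ = 23.48°  ✓
  (4,5): δ = 112.13°  ·
antipodal pairs: 7

count = 7; pairs: (0,3), (0,4), (1,4), (1,5), (2,4), (2,5), (3,5)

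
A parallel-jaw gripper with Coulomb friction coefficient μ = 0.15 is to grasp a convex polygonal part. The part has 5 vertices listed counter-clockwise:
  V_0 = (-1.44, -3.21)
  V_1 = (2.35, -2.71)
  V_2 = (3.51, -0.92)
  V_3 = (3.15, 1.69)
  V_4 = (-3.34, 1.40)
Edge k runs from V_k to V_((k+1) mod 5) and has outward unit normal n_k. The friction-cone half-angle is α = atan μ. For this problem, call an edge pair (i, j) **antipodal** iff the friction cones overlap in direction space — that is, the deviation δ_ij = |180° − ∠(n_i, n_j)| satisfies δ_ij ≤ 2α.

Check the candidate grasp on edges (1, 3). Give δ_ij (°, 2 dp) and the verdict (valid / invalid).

α = atan 0.15 = 8.53°;  2α = 17.06°
edge 1: e_1 = (+1.16, +1.79);  n_1 = (+0.8392, -0.5438)
edge 3: e_3 = (-6.49, -0.29);  n_3 = (-0.0446, +0.9990)
∠(n_1, n_3) = 125.50°
δ = |180° − 125.50°| = 54.50°
54.50° > 2α = 17.06°  →  invalid

δ = 54.50°, invalid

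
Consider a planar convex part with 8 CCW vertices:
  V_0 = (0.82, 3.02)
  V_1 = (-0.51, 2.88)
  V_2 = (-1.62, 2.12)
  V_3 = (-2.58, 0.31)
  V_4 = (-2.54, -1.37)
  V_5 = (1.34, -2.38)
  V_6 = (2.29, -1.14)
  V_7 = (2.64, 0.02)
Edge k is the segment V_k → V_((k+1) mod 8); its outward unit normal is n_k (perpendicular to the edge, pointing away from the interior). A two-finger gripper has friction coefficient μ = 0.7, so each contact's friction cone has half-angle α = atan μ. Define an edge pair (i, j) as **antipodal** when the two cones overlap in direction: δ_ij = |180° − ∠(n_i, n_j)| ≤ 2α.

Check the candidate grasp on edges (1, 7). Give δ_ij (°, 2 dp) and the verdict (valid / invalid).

δ = 86.84°, invalid

α = atan 0.7 = 34.99°;  2α = 69.98°
edge 1: e_1 = (-1.11, -0.76);  n_1 = (-0.5650, +0.8251)
edge 7: e_7 = (-1.82, +3.00);  n_7 = (+0.8550, +0.5187)
∠(n_1, n_7) = 93.16°
δ = |180° − 93.16°| = 86.84°
86.84° > 2α = 69.98°  →  invalid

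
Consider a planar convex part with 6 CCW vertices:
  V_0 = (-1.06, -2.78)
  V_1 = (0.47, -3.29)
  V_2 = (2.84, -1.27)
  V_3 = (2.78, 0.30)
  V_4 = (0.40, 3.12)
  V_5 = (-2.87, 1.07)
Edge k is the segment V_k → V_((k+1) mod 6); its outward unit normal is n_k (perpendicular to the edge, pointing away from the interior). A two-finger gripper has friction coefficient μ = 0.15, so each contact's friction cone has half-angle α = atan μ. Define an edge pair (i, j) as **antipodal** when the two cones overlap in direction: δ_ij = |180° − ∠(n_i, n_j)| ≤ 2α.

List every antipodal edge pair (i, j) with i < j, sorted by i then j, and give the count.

count = 2; pairs: (1,4), (3,5)

α = atan 0.15 = 8.53°;  2α = 17.06°
n_0 = (-0.3162, -0.9487)
n_1 = (+0.6487, -0.7611)
n_2 = (+0.9993, +0.0382)
n_3 = (+0.7642, +0.6450)
n_4 = (-0.5312, +0.8473)
n_5 = (-0.9050, -0.4255)
  (0,1): δ = 121.12°  ·
  (0,2): δ = 69.38°  ·
  (0,3): δ = 31.40°  ·
  (0,4): δ = 50.52°  ·
  (0,5): δ = 133.61°  ·
  (1,2): δ = 128.25°  ·
  (1,3): δ = 90.28°  ·
  (1,4): δ = 8.36°  ✓
  (1,5): δ = 74.74°  ·
  (2,3): δ = 142.03°  ·
  (2,4): δ = 60.10°  ·
  (2,5): δ = 22.99°  ·
  (3,4): δ = 98.08°  ·
  (3,5): δ = 14.98°  ✓
  (4,5): δ = 96.90°  ·
antipodal pairs: 2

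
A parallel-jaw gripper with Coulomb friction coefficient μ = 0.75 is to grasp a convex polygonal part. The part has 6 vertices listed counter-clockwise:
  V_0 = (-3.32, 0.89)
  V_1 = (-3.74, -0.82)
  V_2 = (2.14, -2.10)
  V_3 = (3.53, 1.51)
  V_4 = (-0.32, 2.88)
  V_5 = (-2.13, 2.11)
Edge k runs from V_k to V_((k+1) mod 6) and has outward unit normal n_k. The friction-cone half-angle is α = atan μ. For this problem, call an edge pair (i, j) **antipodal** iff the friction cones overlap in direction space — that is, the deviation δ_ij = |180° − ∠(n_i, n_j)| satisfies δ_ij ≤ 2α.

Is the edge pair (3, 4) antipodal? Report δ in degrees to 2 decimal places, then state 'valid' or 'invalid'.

α = atan 0.75 = 36.87°;  2α = 73.74°
edge 3: e_3 = (-3.85, +1.37);  n_3 = (+0.3353, +0.9421)
edge 4: e_4 = (-1.81, -0.77);  n_4 = (-0.3915, +0.9202)
∠(n_3, n_4) = 42.63°
δ = |180° − 42.63°| = 137.37°
137.37° > 2α = 73.74°  →  invalid

δ = 137.37°, invalid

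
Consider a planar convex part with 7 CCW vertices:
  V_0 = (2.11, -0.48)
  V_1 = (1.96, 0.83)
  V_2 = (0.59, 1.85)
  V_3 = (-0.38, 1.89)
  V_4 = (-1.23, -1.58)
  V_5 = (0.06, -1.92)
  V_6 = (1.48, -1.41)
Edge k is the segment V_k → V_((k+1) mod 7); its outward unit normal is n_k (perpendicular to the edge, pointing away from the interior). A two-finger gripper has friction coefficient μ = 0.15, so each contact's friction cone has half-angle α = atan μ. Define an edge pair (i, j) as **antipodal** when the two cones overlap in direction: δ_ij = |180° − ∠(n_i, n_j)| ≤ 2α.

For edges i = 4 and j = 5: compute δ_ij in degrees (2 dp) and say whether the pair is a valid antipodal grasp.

α = atan 0.15 = 8.53°;  2α = 17.06°
edge 4: e_4 = (+1.29, -0.34);  n_4 = (-0.2549, -0.9670)
edge 5: e_5 = (+1.42, +0.51);  n_5 = (+0.3380, -0.9411)
∠(n_4, n_5) = 34.52°
δ = |180° − 34.52°| = 145.48°
145.48° > 2α = 17.06°  →  invalid

δ = 145.48°, invalid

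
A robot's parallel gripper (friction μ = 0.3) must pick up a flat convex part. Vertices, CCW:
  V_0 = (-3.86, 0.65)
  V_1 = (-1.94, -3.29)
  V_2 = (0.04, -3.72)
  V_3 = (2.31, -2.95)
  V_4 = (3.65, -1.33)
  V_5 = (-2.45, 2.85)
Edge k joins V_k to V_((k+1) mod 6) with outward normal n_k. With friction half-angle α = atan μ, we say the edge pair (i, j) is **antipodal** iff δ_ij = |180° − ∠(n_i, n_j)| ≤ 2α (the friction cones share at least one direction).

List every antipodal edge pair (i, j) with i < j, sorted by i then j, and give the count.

count = 3; pairs: (0,4), (1,4), (3,5)

α = atan 0.3 = 16.70°;  2α = 33.40°
n_0 = (-0.8989, -0.4381)
n_1 = (-0.2122, -0.9772)
n_2 = (+0.3212, -0.9470)
n_3 = (+0.7706, -0.6374)
n_4 = (+0.5653, +0.8249)
n_5 = (-0.8419, +0.5396)
  (0,1): δ = 128.23°  ·
  (0,2): δ = 97.24°  ·
  (0,3): δ = 65.58°  ·
  (0,4): δ = 29.60°  ✓
  (0,5): δ = 121.36°  ·
  (1,2): δ = 149.01°  ·
  (1,3): δ = 117.34°  ·
  (1,4): δ = 22.17°  ✓
  (1,5): δ = 69.60°  ·
  (2,3): δ = 148.33°  ·
  (2,4): δ = 53.16°  ·
  (2,5): δ = 38.61°  ·
  (3,4): δ = 84.82°  ·
  (3,5): δ = 6.94°  ✓
  (4,5): δ = 88.24°  ·
antipodal pairs: 3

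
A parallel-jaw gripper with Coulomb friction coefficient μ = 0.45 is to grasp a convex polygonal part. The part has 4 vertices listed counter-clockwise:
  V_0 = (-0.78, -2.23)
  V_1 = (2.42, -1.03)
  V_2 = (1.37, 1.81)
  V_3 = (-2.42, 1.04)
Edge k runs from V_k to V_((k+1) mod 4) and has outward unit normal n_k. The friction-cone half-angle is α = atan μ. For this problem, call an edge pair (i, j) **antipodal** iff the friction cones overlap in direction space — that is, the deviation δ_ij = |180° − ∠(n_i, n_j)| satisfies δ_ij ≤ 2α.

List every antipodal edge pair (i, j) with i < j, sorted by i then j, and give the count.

count = 2; pairs: (0,2), (1,3)

α = atan 0.45 = 24.23°;  2α = 48.46°
n_0 = (+0.3511, -0.9363)
n_1 = (+0.9379, +0.3468)
n_2 = (-0.1991, +0.9800)
n_3 = (-0.8939, -0.4483)
  (0,1): δ = 90.27°  ·
  (0,2): δ = 9.07°  ✓
  (0,3): δ = 96.08°  ·
  (1,2): δ = 98.81°  ·
  (1,3): δ = 6.34°  ✓
  (2,3): δ = 74.85°  ·
antipodal pairs: 2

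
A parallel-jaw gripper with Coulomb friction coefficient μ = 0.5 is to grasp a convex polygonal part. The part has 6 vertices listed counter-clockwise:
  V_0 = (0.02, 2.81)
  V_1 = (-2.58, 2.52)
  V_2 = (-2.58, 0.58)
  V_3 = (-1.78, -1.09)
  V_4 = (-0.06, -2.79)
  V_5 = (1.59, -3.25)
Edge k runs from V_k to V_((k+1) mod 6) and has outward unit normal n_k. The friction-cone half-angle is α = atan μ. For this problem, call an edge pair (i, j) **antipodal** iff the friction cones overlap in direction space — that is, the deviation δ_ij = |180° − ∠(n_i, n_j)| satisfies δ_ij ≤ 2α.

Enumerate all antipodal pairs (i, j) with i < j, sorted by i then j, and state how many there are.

α = atan 0.5 = 26.57°;  2α = 53.13°
n_0 = (-0.1109, +0.9938)
n_1 = (-1.0000, -0.0000)
n_2 = (-0.9019, -0.4320)
n_3 = (-0.7030, -0.7112)
n_4 = (-0.2685, -0.9633)
n_5 = (+0.9680, +0.2508)
  (0,1): δ = 96.36°  ·
  (0,2): δ = 70.77°  ·
  (0,3): δ = 51.03°  ✓
  (0,4): δ = 21.94°  ✓
  (0,5): δ = 98.16°  ·
  (1,2): δ = 154.40°  ·
  (1,3): δ = 134.66°  ·
  (1,4): δ = 105.58°  ·
  (1,5): δ = 14.52°  ✓
  (2,3): δ = 160.26°  ·
  (2,4): δ = 131.17°  ·
  (2,5): δ = 11.07°  ✓
  (3,4): δ = 150.91°  ·
  (3,5): δ = 30.81°  ✓
  (4,5): δ = 59.90°  ·
antipodal pairs: 5

count = 5; pairs: (0,3), (0,4), (1,5), (2,5), (3,5)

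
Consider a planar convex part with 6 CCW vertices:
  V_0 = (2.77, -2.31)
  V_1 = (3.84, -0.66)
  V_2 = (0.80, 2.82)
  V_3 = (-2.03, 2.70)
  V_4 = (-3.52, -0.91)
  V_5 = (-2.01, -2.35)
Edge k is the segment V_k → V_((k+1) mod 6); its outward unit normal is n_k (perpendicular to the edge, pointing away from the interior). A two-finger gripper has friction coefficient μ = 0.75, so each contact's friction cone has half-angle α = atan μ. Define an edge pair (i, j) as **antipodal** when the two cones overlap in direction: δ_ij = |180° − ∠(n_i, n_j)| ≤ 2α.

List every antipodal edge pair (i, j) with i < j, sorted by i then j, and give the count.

count = 8; pairs: (0,2), (0,3), (1,3), (1,4), (1,5), (2,4), (2,5), (3,5)

α = atan 0.75 = 36.87°;  2α = 73.74°
n_0 = (+0.8390, -0.5441)
n_1 = (+0.7531, +0.6579)
n_2 = (-0.0424, +0.9991)
n_3 = (-0.9244, +0.3815)
n_4 = (-0.6901, -0.7237)
n_5 = (+0.0084, -1.0000)
  (0,1): δ = 105.90°  ·
  (0,2): δ = 54.61°  ✓
  (0,3): δ = 10.53°  ✓
  (0,4): δ = 79.32°  ·
  (0,5): δ = 123.44°  ·
  (1,2): δ = 128.71°  ·
  (1,3): δ = 63.57°  ✓
  (1,4): δ = 5.22°  ✓
  (1,5): δ = 49.34°  ✓
  (2,3): δ = 114.86°  ·
  (2,4): δ = 46.07°  ✓
  (2,5): δ = 1.95°  ✓
  (3,4): δ = 111.21°  ·
  (3,5): δ = 67.09°  ✓
  (4,5): δ = 135.88°  ·
antipodal pairs: 8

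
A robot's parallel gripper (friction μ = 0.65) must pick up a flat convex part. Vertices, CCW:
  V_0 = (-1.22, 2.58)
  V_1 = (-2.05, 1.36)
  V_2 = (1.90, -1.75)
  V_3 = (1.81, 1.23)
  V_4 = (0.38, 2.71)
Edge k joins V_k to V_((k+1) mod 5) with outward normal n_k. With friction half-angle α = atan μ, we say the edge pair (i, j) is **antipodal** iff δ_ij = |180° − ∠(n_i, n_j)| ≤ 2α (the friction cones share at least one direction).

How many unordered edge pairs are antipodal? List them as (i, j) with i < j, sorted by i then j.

α = atan 0.65 = 33.02°;  2α = 66.05°
n_0 = (-0.8268, +0.5625)
n_1 = (-0.6186, -0.7857)
n_2 = (+0.9995, +0.0302)
n_3 = (+0.7192, +0.6949)
n_4 = (-0.0810, +0.9967)
  (0,1): δ = 93.99°  ·
  (0,2): δ = 35.96°  ✓
  (0,3): δ = 78.24°  ·
  (0,4): δ = 128.87°  ·
  (1,2): δ = 50.06°  ✓
  (1,3): δ = 7.77°  ✓
  (1,4): δ = 42.86°  ✓
  (2,3): δ = 137.71°  ·
  (2,4): δ = 87.08°  ·
  (3,4): δ = 129.37°  ·
antipodal pairs: 4

count = 4; pairs: (0,2), (1,2), (1,3), (1,4)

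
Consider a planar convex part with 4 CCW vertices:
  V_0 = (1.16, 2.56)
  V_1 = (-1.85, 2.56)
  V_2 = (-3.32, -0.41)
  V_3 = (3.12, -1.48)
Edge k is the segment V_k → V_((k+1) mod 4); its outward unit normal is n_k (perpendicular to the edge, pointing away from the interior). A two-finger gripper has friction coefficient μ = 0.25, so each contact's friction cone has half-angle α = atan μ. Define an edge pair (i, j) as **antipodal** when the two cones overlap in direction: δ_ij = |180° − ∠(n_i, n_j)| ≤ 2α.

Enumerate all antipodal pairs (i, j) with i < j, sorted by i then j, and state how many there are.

count = 1; pairs: (0,2)

α = atan 0.25 = 14.04°;  2α = 28.07°
n_0 = (+0.0000, +1.0000)
n_1 = (-0.8962, +0.4436)
n_2 = (-0.1639, -0.9865)
n_3 = (+0.8997, +0.4365)
  (0,1): δ = 116.33°  ·
  (0,2): δ = 9.43°  ✓
  (0,3): δ = 115.88°  ·
  (1,2): δ = 73.10°  ·
  (1,3): δ = 52.21°  ·
  (2,3): δ = 54.69°  ·
antipodal pairs: 1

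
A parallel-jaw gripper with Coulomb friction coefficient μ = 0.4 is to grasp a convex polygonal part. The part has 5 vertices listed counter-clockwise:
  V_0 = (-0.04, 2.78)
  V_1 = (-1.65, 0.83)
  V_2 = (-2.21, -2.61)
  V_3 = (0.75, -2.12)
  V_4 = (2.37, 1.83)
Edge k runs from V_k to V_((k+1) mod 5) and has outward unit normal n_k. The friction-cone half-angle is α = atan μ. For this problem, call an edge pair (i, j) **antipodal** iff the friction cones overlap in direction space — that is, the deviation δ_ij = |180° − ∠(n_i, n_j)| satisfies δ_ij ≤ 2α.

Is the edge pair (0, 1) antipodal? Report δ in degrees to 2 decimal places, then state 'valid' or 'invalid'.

α = atan 0.4 = 21.80°;  2α = 43.60°
edge 0: e_0 = (-1.61, -1.95);  n_0 = (-0.7711, +0.6367)
edge 1: e_1 = (-0.56, -3.44);  n_1 = (-0.9870, +0.1607)
∠(n_0, n_1) = 30.30°
δ = |180° − 30.30°| = 149.70°
149.70° > 2α = 43.60°  →  invalid

δ = 149.70°, invalid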